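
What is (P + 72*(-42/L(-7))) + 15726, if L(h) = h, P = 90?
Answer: 16248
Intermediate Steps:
(P + 72*(-42/L(-7))) + 15726 = (90 + 72*(-42/(-7))) + 15726 = (90 + 72*(-42*(-⅐))) + 15726 = (90 + 72*6) + 15726 = (90 + 432) + 15726 = 522 + 15726 = 16248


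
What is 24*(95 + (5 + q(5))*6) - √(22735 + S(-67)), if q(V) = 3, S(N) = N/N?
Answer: 3432 - 28*√29 ≈ 3281.2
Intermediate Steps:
S(N) = 1
24*(95 + (5 + q(5))*6) - √(22735 + S(-67)) = 24*(95 + (5 + 3)*6) - √(22735 + 1) = 24*(95 + 8*6) - √22736 = 24*(95 + 48) - 28*√29 = 24*143 - 28*√29 = 3432 - 28*√29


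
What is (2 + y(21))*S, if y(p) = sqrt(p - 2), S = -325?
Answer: -650 - 325*sqrt(19) ≈ -2066.6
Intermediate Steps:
y(p) = sqrt(-2 + p)
(2 + y(21))*S = (2 + sqrt(-2 + 21))*(-325) = (2 + sqrt(19))*(-325) = -650 - 325*sqrt(19)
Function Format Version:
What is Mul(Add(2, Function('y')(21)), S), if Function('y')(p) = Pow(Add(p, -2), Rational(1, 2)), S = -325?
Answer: Add(-650, Mul(-325, Pow(19, Rational(1, 2)))) ≈ -2066.6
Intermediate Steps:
Function('y')(p) = Pow(Add(-2, p), Rational(1, 2))
Mul(Add(2, Function('y')(21)), S) = Mul(Add(2, Pow(Add(-2, 21), Rational(1, 2))), -325) = Mul(Add(2, Pow(19, Rational(1, 2))), -325) = Add(-650, Mul(-325, Pow(19, Rational(1, 2))))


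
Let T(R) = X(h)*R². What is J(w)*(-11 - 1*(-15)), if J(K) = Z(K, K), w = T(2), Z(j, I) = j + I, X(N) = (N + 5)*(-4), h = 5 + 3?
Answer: -1664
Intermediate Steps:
h = 8
X(N) = -20 - 4*N (X(N) = (5 + N)*(-4) = -20 - 4*N)
Z(j, I) = I + j
T(R) = -52*R² (T(R) = (-20 - 4*8)*R² = (-20 - 32)*R² = -52*R²)
w = -208 (w = -52*2² = -52*4 = -208)
J(K) = 2*K (J(K) = K + K = 2*K)
J(w)*(-11 - 1*(-15)) = (2*(-208))*(-11 - 1*(-15)) = -416*(-11 + 15) = -416*4 = -1664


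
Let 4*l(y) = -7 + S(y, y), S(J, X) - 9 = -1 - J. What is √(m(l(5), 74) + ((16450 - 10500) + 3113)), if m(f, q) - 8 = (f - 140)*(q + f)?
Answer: I*√1222 ≈ 34.957*I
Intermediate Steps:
S(J, X) = 8 - J (S(J, X) = 9 + (-1 - J) = 8 - J)
l(y) = ¼ - y/4 (l(y) = (-7 + (8 - y))/4 = (1 - y)/4 = ¼ - y/4)
m(f, q) = 8 + (-140 + f)*(f + q) (m(f, q) = 8 + (f - 140)*(q + f) = 8 + (-140 + f)*(f + q))
√(m(l(5), 74) + ((16450 - 10500) + 3113)) = √((8 + (¼ - ¼*5)² - 140*(¼ - ¼*5) - 140*74 + (¼ - ¼*5)*74) + ((16450 - 10500) + 3113)) = √((8 + (¼ - 5/4)² - 140*(¼ - 5/4) - 10360 + (¼ - 5/4)*74) + (5950 + 3113)) = √((8 + (-1)² - 140*(-1) - 10360 - 1*74) + 9063) = √((8 + 1 + 140 - 10360 - 74) + 9063) = √(-10285 + 9063) = √(-1222) = I*√1222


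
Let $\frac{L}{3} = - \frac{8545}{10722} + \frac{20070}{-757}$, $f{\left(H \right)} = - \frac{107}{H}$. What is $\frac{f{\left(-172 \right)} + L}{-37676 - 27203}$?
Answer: $\frac{18917937817}{15095691999692} \approx 0.0012532$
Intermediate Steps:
$L = - \frac{221659105}{2705518}$ ($L = 3 \left(- \frac{8545}{10722} + \frac{20070}{-757}\right) = 3 \left(\left(-8545\right) \frac{1}{10722} + 20070 \left(- \frac{1}{757}\right)\right) = 3 \left(- \frac{8545}{10722} - \frac{20070}{757}\right) = 3 \left(- \frac{221659105}{8116554}\right) = - \frac{221659105}{2705518} \approx -81.928$)
$\frac{f{\left(-172 \right)} + L}{-37676 - 27203} = \frac{- \frac{107}{-172} - \frac{221659105}{2705518}}{-37676 - 27203} = \frac{\left(-107\right) \left(- \frac{1}{172}\right) - \frac{221659105}{2705518}}{-64879} = \left(\frac{107}{172} - \frac{221659105}{2705518}\right) \left(- \frac{1}{64879}\right) = \left(- \frac{18917937817}{232674548}\right) \left(- \frac{1}{64879}\right) = \frac{18917937817}{15095691999692}$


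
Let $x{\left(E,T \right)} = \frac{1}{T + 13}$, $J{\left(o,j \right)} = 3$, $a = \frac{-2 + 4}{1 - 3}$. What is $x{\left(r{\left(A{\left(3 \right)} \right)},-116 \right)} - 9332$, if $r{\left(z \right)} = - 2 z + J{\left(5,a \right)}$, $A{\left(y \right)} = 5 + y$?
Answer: $- \frac{961197}{103} \approx -9332.0$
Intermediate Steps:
$a = -1$ ($a = \frac{2}{-2} = 2 \left(- \frac{1}{2}\right) = -1$)
$r{\left(z \right)} = 3 - 2 z$ ($r{\left(z \right)} = - 2 z + 3 = 3 - 2 z$)
$x{\left(E,T \right)} = \frac{1}{13 + T}$
$x{\left(r{\left(A{\left(3 \right)} \right)},-116 \right)} - 9332 = \frac{1}{13 - 116} - 9332 = \frac{1}{-103} - 9332 = - \frac{1}{103} - 9332 = - \frac{961197}{103}$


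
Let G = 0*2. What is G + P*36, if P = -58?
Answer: -2088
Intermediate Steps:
G = 0
G + P*36 = 0 - 58*36 = 0 - 2088 = -2088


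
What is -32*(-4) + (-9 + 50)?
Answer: 169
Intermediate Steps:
-32*(-4) + (-9 + 50) = 128 + 41 = 169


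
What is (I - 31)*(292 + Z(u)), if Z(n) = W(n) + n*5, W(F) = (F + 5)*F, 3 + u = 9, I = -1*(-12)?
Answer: -7372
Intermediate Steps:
I = 12
u = 6 (u = -3 + 9 = 6)
W(F) = F*(5 + F) (W(F) = (5 + F)*F = F*(5 + F))
Z(n) = 5*n + n*(5 + n) (Z(n) = n*(5 + n) + n*5 = n*(5 + n) + 5*n = 5*n + n*(5 + n))
(I - 31)*(292 + Z(u)) = (12 - 31)*(292 + 6*(10 + 6)) = -19*(292 + 6*16) = -19*(292 + 96) = -19*388 = -7372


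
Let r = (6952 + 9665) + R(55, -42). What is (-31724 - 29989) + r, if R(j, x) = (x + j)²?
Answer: -44927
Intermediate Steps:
R(j, x) = (j + x)²
r = 16786 (r = (6952 + 9665) + (55 - 42)² = 16617 + 13² = 16617 + 169 = 16786)
(-31724 - 29989) + r = (-31724 - 29989) + 16786 = -61713 + 16786 = -44927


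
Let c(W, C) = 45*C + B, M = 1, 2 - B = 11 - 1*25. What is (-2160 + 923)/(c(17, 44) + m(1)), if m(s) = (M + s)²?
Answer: -1237/2000 ≈ -0.61850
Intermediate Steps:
B = 16 (B = 2 - (11 - 1*25) = 2 - (11 - 25) = 2 - 1*(-14) = 2 + 14 = 16)
c(W, C) = 16 + 45*C (c(W, C) = 45*C + 16 = 16 + 45*C)
m(s) = (1 + s)²
(-2160 + 923)/(c(17, 44) + m(1)) = (-2160 + 923)/((16 + 45*44) + (1 + 1)²) = -1237/((16 + 1980) + 2²) = -1237/(1996 + 4) = -1237/2000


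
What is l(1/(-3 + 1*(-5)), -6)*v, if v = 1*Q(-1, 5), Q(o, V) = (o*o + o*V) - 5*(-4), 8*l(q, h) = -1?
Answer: -2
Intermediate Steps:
l(q, h) = -⅛ (l(q, h) = (⅛)*(-1) = -⅛)
Q(o, V) = 20 + o² + V*o (Q(o, V) = (o² + V*o) + 20 = 20 + o² + V*o)
v = 16 (v = 1*(20 + (-1)² + 5*(-1)) = 1*(20 + 1 - 5) = 1*16 = 16)
l(1/(-3 + 1*(-5)), -6)*v = -⅛*16 = -2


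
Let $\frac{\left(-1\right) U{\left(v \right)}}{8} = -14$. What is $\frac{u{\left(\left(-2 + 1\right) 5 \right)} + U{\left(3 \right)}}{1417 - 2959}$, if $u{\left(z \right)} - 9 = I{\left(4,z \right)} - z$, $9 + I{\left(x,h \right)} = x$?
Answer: $- \frac{121}{1542} \approx -0.07847$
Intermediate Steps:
$I{\left(x,h \right)} = -9 + x$
$U{\left(v \right)} = 112$ ($U{\left(v \right)} = \left(-8\right) \left(-14\right) = 112$)
$u{\left(z \right)} = 4 - z$ ($u{\left(z \right)} = 9 - \left(5 + z\right) = 4 - z$)
$\frac{u{\left(\left(-2 + 1\right) 5 \right)} + U{\left(3 \right)}}{1417 - 2959} = \frac{\left(4 - \left(-2 + 1\right) 5\right) + 112}{1417 - 2959} = \frac{\left(4 - \left(-1\right) 5\right) + 112}{-1542} = \left(\left(4 - -5\right) + 112\right) \left(- \frac{1}{1542}\right) = \left(\left(4 + 5\right) + 112\right) \left(- \frac{1}{1542}\right) = \left(9 + 112\right) \left(- \frac{1}{1542}\right) = 121 \left(- \frac{1}{1542}\right) = - \frac{121}{1542}$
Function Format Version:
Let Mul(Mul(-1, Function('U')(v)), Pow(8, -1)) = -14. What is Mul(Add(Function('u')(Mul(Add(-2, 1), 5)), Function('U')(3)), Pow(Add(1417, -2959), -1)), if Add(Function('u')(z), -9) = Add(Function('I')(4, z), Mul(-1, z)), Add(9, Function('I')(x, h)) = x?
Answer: Rational(-121, 1542) ≈ -0.078470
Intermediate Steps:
Function('I')(x, h) = Add(-9, x)
Function('U')(v) = 112 (Function('U')(v) = Mul(-8, -14) = 112)
Function('u')(z) = Add(4, Mul(-1, z)) (Function('u')(z) = Add(9, Add(Add(-9, 4), Mul(-1, z))) = Add(9, Add(-5, Mul(-1, z))) = Add(4, Mul(-1, z)))
Mul(Add(Function('u')(Mul(Add(-2, 1), 5)), Function('U')(3)), Pow(Add(1417, -2959), -1)) = Mul(Add(Add(4, Mul(-1, Mul(Add(-2, 1), 5))), 112), Pow(Add(1417, -2959), -1)) = Mul(Add(Add(4, Mul(-1, Mul(-1, 5))), 112), Pow(-1542, -1)) = Mul(Add(Add(4, Mul(-1, -5)), 112), Rational(-1, 1542)) = Mul(Add(Add(4, 5), 112), Rational(-1, 1542)) = Mul(Add(9, 112), Rational(-1, 1542)) = Mul(121, Rational(-1, 1542)) = Rational(-121, 1542)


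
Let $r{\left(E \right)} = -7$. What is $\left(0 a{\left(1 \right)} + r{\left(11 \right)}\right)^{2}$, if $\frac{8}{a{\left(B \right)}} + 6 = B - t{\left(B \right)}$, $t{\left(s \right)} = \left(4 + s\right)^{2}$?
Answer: $49$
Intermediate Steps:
$a{\left(B \right)} = \frac{8}{-6 + B - \left(4 + B\right)^{2}}$ ($a{\left(B \right)} = \frac{8}{-6 + \left(B - \left(4 + B\right)^{2}\right)} = \frac{8}{-6 + B - \left(4 + B\right)^{2}}$)
$\left(0 a{\left(1 \right)} + r{\left(11 \right)}\right)^{2} = \left(0 \left(- \frac{8}{6 + \left(4 + 1\right)^{2} - 1}\right) - 7\right)^{2} = \left(0 \left(- \frac{8}{6 + 5^{2} - 1}\right) - 7\right)^{2} = \left(0 \left(- \frac{8}{6 + 25 - 1}\right) - 7\right)^{2} = \left(0 \left(- \frac{8}{30}\right) - 7\right)^{2} = \left(0 \left(\left(-8\right) \frac{1}{30}\right) - 7\right)^{2} = \left(0 \left(- \frac{4}{15}\right) - 7\right)^{2} = \left(0 - 7\right)^{2} = \left(-7\right)^{2} = 49$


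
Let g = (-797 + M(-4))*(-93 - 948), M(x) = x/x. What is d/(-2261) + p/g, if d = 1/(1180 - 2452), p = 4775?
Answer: 381491401/66198625192 ≈ 0.0057628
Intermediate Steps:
d = -1/1272 (d = 1/(-1272) = -1/1272 ≈ -0.00078616)
M(x) = 1
g = 828636 (g = (-797 + 1)*(-93 - 948) = -796*(-1041) = 828636)
d/(-2261) + p/g = -1/1272/(-2261) + 4775/828636 = -1/1272*(-1/2261) + 4775*(1/828636) = 1/2875992 + 4775/828636 = 381491401/66198625192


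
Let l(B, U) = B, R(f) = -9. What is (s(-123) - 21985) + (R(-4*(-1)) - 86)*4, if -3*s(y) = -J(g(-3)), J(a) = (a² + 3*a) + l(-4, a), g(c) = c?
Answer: -67099/3 ≈ -22366.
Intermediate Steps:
J(a) = -4 + a² + 3*a (J(a) = (a² + 3*a) - 4 = -4 + a² + 3*a)
s(y) = -4/3 (s(y) = -(-1)*(-4 + (-3)² + 3*(-3))/3 = -(-1)*(-4 + 9 - 9)/3 = -(-1)*(-4)/3 = -⅓*4 = -4/3)
(s(-123) - 21985) + (R(-4*(-1)) - 86)*4 = (-4/3 - 21985) + (-9 - 86)*4 = -65959/3 - 95*4 = -65959/3 - 380 = -67099/3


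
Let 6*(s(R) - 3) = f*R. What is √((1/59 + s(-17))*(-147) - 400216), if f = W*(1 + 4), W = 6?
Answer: I*√1351200595/59 ≈ 623.03*I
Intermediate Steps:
f = 30 (f = 6*(1 + 4) = 6*5 = 30)
s(R) = 3 + 5*R (s(R) = 3 + (30*R)/6 = 3 + 5*R)
√((1/59 + s(-17))*(-147) - 400216) = √((1/59 + (3 + 5*(-17)))*(-147) - 400216) = √((1/59 + (3 - 85))*(-147) - 400216) = √((1/59 - 82)*(-147) - 400216) = √(-4837/59*(-147) - 400216) = √(711039/59 - 400216) = √(-22901705/59) = I*√1351200595/59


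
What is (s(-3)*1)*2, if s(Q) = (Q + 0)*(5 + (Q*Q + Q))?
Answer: -66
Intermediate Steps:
s(Q) = Q*(5 + Q + Q**2) (s(Q) = Q*(5 + (Q**2 + Q)) = Q*(5 + (Q + Q**2)) = Q*(5 + Q + Q**2))
(s(-3)*1)*2 = (-3*(5 - 3 + (-3)**2)*1)*2 = (-3*(5 - 3 + 9)*1)*2 = (-3*11*1)*2 = -33*1*2 = -33*2 = -66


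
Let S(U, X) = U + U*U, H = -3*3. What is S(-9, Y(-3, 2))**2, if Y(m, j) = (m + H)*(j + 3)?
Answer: 5184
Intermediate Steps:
H = -9
Y(m, j) = (-9 + m)*(3 + j) (Y(m, j) = (m - 9)*(j + 3) = (-9 + m)*(3 + j))
S(U, X) = U + U**2
S(-9, Y(-3, 2))**2 = (-9*(1 - 9))**2 = (-9*(-8))**2 = 72**2 = 5184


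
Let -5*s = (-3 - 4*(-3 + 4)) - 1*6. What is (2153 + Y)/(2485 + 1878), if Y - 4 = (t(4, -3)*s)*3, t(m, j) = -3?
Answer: 10668/21815 ≈ 0.48902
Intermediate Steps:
s = 13/5 (s = -((-3 - 4*(-3 + 4)) - 1*6)/5 = -((-3 - 4*1) - 6)/5 = -((-3 - 4) - 6)/5 = -(-7 - 6)/5 = -⅕*(-13) = 13/5 ≈ 2.6000)
Y = -97/5 (Y = 4 - 3*13/5*3 = 4 - 39/5*3 = 4 - 117/5 = -97/5 ≈ -19.400)
(2153 + Y)/(2485 + 1878) = (2153 - 97/5)/(2485 + 1878) = (10668/5)/4363 = (10668/5)*(1/4363) = 10668/21815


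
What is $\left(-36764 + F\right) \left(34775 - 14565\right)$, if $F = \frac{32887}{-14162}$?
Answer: $- \frac{5261518438775}{7081} \approx -7.4305 \cdot 10^{8}$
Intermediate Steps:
$F = - \frac{32887}{14162}$ ($F = 32887 \left(- \frac{1}{14162}\right) = - \frac{32887}{14162} \approx -2.3222$)
$\left(-36764 + F\right) \left(34775 - 14565\right) = \left(-36764 - \frac{32887}{14162}\right) \left(34775 - 14565\right) = \left(- \frac{520684655}{14162}\right) 20210 = - \frac{5261518438775}{7081}$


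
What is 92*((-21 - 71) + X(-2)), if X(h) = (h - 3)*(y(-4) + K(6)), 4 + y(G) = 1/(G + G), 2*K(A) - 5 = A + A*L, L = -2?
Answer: -12673/2 ≈ -6336.5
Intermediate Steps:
K(A) = 5/2 - A/2 (K(A) = 5/2 + (A + A*(-2))/2 = 5/2 + (A - 2*A)/2 = 5/2 + (-A)/2 = 5/2 - A/2)
y(G) = -4 + 1/(2*G) (y(G) = -4 + 1/(G + G) = -4 + 1/(2*G))
X(h) = 111/8 - 37*h/8 (X(h) = (h - 3)*((-4 + (½)/(-4)) + (5/2 - ½*6)) = (-3 + h)*((-4 + (½)*(-¼)) + (5/2 - 3)) = (-3 + h)*((-4 - ⅛) - ½) = (-3 + h)*(-33/8 - ½) = (-3 + h)*(-37/8) = 111/8 - 37*h/8)
92*((-21 - 71) + X(-2)) = 92*((-21 - 71) + (111/8 - 37/8*(-2))) = 92*(-92 + (111/8 + 37/4)) = 92*(-92 + 185/8) = 92*(-551/8) = -12673/2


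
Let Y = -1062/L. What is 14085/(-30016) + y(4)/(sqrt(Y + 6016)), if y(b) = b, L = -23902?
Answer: -14085/30016 + 4*sqrt(859249974397)/71897747 ≈ -0.41768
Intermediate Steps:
Y = 531/11951 (Y = -1062/(-23902) = -1062*(-1/23902) = 531/11951 ≈ 0.044431)
14085/(-30016) + y(4)/(sqrt(Y + 6016)) = 14085/(-30016) + 4/(sqrt(531/11951 + 6016)) = 14085*(-1/30016) + 4/(sqrt(71897747/11951)) = -14085/30016 + 4/((sqrt(859249974397)/11951)) = -14085/30016 + 4*(sqrt(859249974397)/71897747) = -14085/30016 + 4*sqrt(859249974397)/71897747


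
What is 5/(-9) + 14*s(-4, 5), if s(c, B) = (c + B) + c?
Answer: -383/9 ≈ -42.556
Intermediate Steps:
s(c, B) = B + 2*c (s(c, B) = (B + c) + c = B + 2*c)
5/(-9) + 14*s(-4, 5) = 5/(-9) + 14*(5 + 2*(-4)) = 5*(-⅑) + 14*(5 - 8) = -5/9 + 14*(-3) = -5/9 - 42 = -383/9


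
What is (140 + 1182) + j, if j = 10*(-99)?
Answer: 332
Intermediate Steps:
j = -990
(140 + 1182) + j = (140 + 1182) - 990 = 1322 - 990 = 332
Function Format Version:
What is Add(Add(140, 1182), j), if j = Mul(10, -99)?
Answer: 332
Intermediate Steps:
j = -990
Add(Add(140, 1182), j) = Add(Add(140, 1182), -990) = Add(1322, -990) = 332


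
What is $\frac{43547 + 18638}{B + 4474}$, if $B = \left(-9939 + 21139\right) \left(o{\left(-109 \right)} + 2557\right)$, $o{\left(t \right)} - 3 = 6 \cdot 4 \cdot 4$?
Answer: $\frac{62185}{29751674} \approx 0.0020901$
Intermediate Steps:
$o{\left(t \right)} = 99$ ($o{\left(t \right)} = 3 + 6 \cdot 4 \cdot 4 = 3 + 24 \cdot 4 = 3 + 96 = 99$)
$B = 29747200$ ($B = \left(-9939 + 21139\right) \left(99 + 2557\right) = 11200 \cdot 2656 = 29747200$)
$\frac{43547 + 18638}{B + 4474} = \frac{43547 + 18638}{29747200 + 4474} = \frac{62185}{29751674}$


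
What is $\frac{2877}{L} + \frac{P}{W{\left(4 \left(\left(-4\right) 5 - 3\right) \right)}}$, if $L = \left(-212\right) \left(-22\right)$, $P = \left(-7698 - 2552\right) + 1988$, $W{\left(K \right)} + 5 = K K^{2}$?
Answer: $\frac{2278833729}{3631824152} \approx 0.62746$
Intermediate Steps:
$W{\left(K \right)} = -5 + K^{3}$ ($W{\left(K \right)} = -5 + K K^{2} = -5 + K^{3}$)
$P = -8262$ ($P = -10250 + 1988 = -8262$)
$L = 4664$
$\frac{2877}{L} + \frac{P}{W{\left(4 \left(\left(-4\right) 5 - 3\right) \right)}} = \frac{2877}{4664} - \frac{8262}{-5 + \left(4 \left(\left(-4\right) 5 - 3\right)\right)^{3}} = 2877 \cdot \frac{1}{4664} - \frac{8262}{-5 + \left(4 \left(-20 - 3\right)\right)^{3}} = \frac{2877}{4664} - \frac{8262}{-5 + \left(4 \left(-23\right)\right)^{3}} = \frac{2877}{4664} - \frac{8262}{-5 + \left(-92\right)^{3}} = \frac{2877}{4664} - \frac{8262}{-5 - 778688} = \frac{2877}{4664} - \frac{8262}{-778693} = \frac{2877}{4664} - - \frac{8262}{778693} = \frac{2877}{4664} + \frac{8262}{778693} = \frac{2278833729}{3631824152}$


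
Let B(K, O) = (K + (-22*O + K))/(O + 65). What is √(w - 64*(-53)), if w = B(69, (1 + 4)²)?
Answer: √762170/15 ≈ 58.202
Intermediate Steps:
B(K, O) = (-22*O + 2*K)/(65 + O) (B(K, O) = (K + (K - 22*O))/(65 + O) = (-22*O + 2*K)/(65 + O))
w = -206/45 (w = 2*(69 - 11*(1 + 4)²)/(65 + (1 + 4)²) = 2*(69 - 11*5²)/(65 + 5²) = 2*(69 - 11*25)/(65 + 25) = 2*(69 - 275)/90 = 2*(1/90)*(-206) = -206/45 ≈ -4.5778)
√(w - 64*(-53)) = √(-206/45 - 64*(-53)) = √(-206/45 + 3392) = √(152434/45) = √762170/15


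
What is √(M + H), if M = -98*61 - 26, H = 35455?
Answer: √29451 ≈ 171.61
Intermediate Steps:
M = -6004 (M = -5978 - 26 = -6004)
√(M + H) = √(-6004 + 35455) = √29451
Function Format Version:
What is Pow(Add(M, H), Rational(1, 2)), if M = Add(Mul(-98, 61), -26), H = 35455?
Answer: Pow(29451, Rational(1, 2)) ≈ 171.61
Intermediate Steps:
M = -6004 (M = Add(-5978, -26) = -6004)
Pow(Add(M, H), Rational(1, 2)) = Pow(Add(-6004, 35455), Rational(1, 2)) = Pow(29451, Rational(1, 2))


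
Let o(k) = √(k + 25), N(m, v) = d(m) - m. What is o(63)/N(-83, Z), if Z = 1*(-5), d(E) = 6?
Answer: 2*√22/89 ≈ 0.10540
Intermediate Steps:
Z = -5
N(m, v) = 6 - m
o(k) = √(25 + k)
o(63)/N(-83, Z) = √(25 + 63)/(6 - 1*(-83)) = √88/(6 + 83) = (2*√22)/89 = (2*√22)*(1/89) = 2*√22/89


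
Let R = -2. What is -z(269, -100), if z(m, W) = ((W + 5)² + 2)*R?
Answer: 18054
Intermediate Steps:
z(m, W) = -4 - 2*(5 + W)² (z(m, W) = ((W + 5)² + 2)*(-2) = ((5 + W)² + 2)*(-2) = (2 + (5 + W)²)*(-2) = -4 - 2*(5 + W)²)
-z(269, -100) = -(-4 - 2*(5 - 100)²) = -(-4 - 2*(-95)²) = -(-4 - 2*9025) = -(-4 - 18050) = -1*(-18054) = 18054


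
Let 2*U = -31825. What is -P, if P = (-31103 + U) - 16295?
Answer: 126621/2 ≈ 63311.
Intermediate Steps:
U = -31825/2 (U = (½)*(-31825) = -31825/2 ≈ -15913.)
P = -126621/2 (P = (-31103 - 31825/2) - 16295 = -94031/2 - 16295 = -126621/2 ≈ -63311.)
-P = -1*(-126621/2) = 126621/2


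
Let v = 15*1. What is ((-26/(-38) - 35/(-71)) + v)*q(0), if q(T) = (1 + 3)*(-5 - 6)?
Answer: -960212/1349 ≈ -711.79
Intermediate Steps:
q(T) = -44 (q(T) = 4*(-11) = -44)
v = 15
((-26/(-38) - 35/(-71)) + v)*q(0) = ((-26/(-38) - 35/(-71)) + 15)*(-44) = ((-26*(-1/38) - 35*(-1/71)) + 15)*(-44) = ((13/19 + 35/71) + 15)*(-44) = (1588/1349 + 15)*(-44) = (21823/1349)*(-44) = -960212/1349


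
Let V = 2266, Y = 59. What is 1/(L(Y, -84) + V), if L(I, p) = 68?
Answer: 1/2334 ≈ 0.00042845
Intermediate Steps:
1/(L(Y, -84) + V) = 1/(68 + 2266) = 1/2334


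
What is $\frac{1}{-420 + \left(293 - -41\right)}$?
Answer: $- \frac{1}{86} \approx -0.011628$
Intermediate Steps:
$\frac{1}{-420 + \left(293 - -41\right)} = \frac{1}{-420 + \left(293 + 41\right)} = \frac{1}{-420 + 334} = \frac{1}{-86} = - \frac{1}{86}$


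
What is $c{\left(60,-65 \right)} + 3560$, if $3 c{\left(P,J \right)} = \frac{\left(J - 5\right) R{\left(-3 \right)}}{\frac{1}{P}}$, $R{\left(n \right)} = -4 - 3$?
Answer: $13360$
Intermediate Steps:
$R{\left(n \right)} = -7$ ($R{\left(n \right)} = -4 - 3 = -7$)
$c{\left(P,J \right)} = \frac{P \left(35 - 7 J\right)}{3}$ ($c{\left(P,J \right)} = \frac{\left(J - 5\right) \left(-7\right) \frac{1}{\frac{1}{P}}}{3} = \frac{\left(-5 + J\right) \left(-7\right) P}{3} = \frac{\left(35 - 7 J\right) P}{3} = \frac{P \left(35 - 7 J\right)}{3}$)
$c{\left(60,-65 \right)} + 3560 = \frac{7}{3} \cdot 60 \left(5 - -65\right) + 3560 = \frac{7}{3} \cdot 60 \left(5 + 65\right) + 3560 = \frac{7}{3} \cdot 60 \cdot 70 + 3560 = 9800 + 3560 = 13360$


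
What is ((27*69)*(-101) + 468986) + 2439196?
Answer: 2720019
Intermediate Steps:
((27*69)*(-101) + 468986) + 2439196 = (1863*(-101) + 468986) + 2439196 = (-188163 + 468986) + 2439196 = 280823 + 2439196 = 2720019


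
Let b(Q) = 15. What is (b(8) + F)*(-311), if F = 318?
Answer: -103563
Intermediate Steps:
(b(8) + F)*(-311) = (15 + 318)*(-311) = 333*(-311) = -103563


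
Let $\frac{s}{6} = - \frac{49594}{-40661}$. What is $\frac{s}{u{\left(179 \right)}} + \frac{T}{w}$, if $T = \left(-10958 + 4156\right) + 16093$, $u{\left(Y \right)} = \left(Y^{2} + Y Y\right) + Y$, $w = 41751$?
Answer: $\frac{8096343663725}{36363959222757} \approx 0.22265$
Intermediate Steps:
$u{\left(Y \right)} = Y + 2 Y^{2}$ ($u{\left(Y \right)} = \left(Y^{2} + Y^{2}\right) + Y = 2 Y^{2} + Y = Y + 2 Y^{2}$)
$s = \frac{297564}{40661}$ ($s = 6 \left(- \frac{49594}{-40661}\right) = 6 \left(\left(-49594\right) \left(- \frac{1}{40661}\right)\right) = 6 \cdot \frac{49594}{40661} = \frac{297564}{40661} \approx 7.3182$)
$T = 9291$ ($T = -6802 + 16093 = 9291$)
$\frac{s}{u{\left(179 \right)}} + \frac{T}{w} = \frac{297564}{40661 \cdot 179 \left(1 + 2 \cdot 179\right)} + \frac{9291}{41751} = \frac{297564}{40661 \cdot 179 \left(1 + 358\right)} + 9291 \cdot \frac{1}{41751} = \frac{297564}{40661 \cdot 179 \cdot 359} + \frac{3097}{13917} = \frac{297564}{40661 \cdot 64261} + \frac{3097}{13917} = \frac{297564}{40661} \cdot \frac{1}{64261} + \frac{3097}{13917} = \frac{297564}{2612916521} + \frac{3097}{13917} = \frac{8096343663725}{36363959222757}$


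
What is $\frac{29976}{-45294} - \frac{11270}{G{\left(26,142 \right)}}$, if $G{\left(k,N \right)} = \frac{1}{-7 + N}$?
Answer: $- \frac{11485431046}{7549} \approx -1.5215 \cdot 10^{6}$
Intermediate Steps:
$\frac{29976}{-45294} - \frac{11270}{G{\left(26,142 \right)}} = \frac{29976}{-45294} - \frac{11270}{\frac{1}{-7 + 142}} = 29976 \left(- \frac{1}{45294}\right) - \frac{11270}{\frac{1}{135}} = - \frac{4996}{7549} - 11270 \frac{1}{\frac{1}{135}} = - \frac{4996}{7549} - 1521450 = - \frac{11485431046}{7549}$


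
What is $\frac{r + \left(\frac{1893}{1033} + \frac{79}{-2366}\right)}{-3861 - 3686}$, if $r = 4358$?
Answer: $- \frac{10655689155}{18445456666} \approx -0.57769$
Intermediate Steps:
$\frac{r + \left(\frac{1893}{1033} + \frac{79}{-2366}\right)}{-3861 - 3686} = \frac{4358 + \left(\frac{1893}{1033} + \frac{79}{-2366}\right)}{-3861 - 3686} = \frac{4358 + \left(1893 \cdot \frac{1}{1033} + 79 \left(- \frac{1}{2366}\right)\right)}{-7547} = \left(4358 + \left(\frac{1893}{1033} - \frac{79}{2366}\right)\right) \left(- \frac{1}{7547}\right) = \left(4358 + \frac{4397231}{2444078}\right) \left(- \frac{1}{7547}\right) = \frac{10655689155}{2444078} \left(- \frac{1}{7547}\right) = - \frac{10655689155}{18445456666}$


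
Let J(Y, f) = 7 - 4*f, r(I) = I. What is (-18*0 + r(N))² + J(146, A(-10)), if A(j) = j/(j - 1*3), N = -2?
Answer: 103/13 ≈ 7.9231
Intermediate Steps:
A(j) = j/(-3 + j) (A(j) = j/(j - 3) = j/(-3 + j))
(-18*0 + r(N))² + J(146, A(-10)) = (-18*0 - 2)² + (7 - (-40)/(-3 - 10)) = (0 - 2)² + (7 - (-40)/(-13)) = (-2)² + (7 - (-40)*(-1)/13) = 4 + (7 - 4*10/13) = 4 + (7 - 40/13) = 4 + 51/13 = 103/13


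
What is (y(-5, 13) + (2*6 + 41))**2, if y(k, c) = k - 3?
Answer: 2025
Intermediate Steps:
y(k, c) = -3 + k
(y(-5, 13) + (2*6 + 41))**2 = ((-3 - 5) + (2*6 + 41))**2 = (-8 + (12 + 41))**2 = (-8 + 53)**2 = 45**2 = 2025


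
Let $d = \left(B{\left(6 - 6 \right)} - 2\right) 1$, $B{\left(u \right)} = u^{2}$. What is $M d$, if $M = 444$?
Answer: $-888$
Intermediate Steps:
$d = -2$ ($d = \left(\left(6 - 6\right)^{2} - 2\right) 1 = \left(0^{2} - 2\right) 1 = \left(0 - 2\right) 1 = \left(-2\right) 1 = -2$)
$M d = 444 \left(-2\right) = -888$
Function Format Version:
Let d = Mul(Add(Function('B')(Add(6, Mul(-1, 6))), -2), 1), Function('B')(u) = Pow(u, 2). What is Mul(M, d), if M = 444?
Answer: -888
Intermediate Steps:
d = -2 (d = Mul(Add(Pow(Add(6, Mul(-1, 6)), 2), -2), 1) = Mul(Add(Pow(Add(6, -6), 2), -2), 1) = Mul(Add(Pow(0, 2), -2), 1) = Mul(Add(0, -2), 1) = Mul(-2, 1) = -2)
Mul(M, d) = Mul(444, -2) = -888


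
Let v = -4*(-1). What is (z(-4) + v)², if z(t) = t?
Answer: 0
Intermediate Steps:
v = 4
(z(-4) + v)² = (-4 + 4)² = 0² = 0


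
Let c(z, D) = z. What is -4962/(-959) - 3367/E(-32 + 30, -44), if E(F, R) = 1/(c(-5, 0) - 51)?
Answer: 180826330/959 ≈ 1.8856e+5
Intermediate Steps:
E(F, R) = -1/56 (E(F, R) = 1/(-5 - 51) = 1/(-56) = -1/56)
-4962/(-959) - 3367/E(-32 + 30, -44) = -4962/(-959) - 3367/(-1/56) = -4962*(-1/959) - 3367*(-56) = 4962/959 + 188552 = 180826330/959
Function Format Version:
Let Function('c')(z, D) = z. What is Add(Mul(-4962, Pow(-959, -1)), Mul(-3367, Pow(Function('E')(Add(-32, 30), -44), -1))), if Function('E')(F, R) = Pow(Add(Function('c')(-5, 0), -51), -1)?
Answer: Rational(180826330, 959) ≈ 1.8856e+5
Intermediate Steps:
Function('E')(F, R) = Rational(-1, 56) (Function('E')(F, R) = Pow(Add(-5, -51), -1) = Pow(-56, -1) = Rational(-1, 56))
Add(Mul(-4962, Pow(-959, -1)), Mul(-3367, Pow(Function('E')(Add(-32, 30), -44), -1))) = Add(Mul(-4962, Pow(-959, -1)), Mul(-3367, Pow(Rational(-1, 56), -1))) = Add(Mul(-4962, Rational(-1, 959)), Mul(-3367, -56)) = Add(Rational(4962, 959), 188552) = Rational(180826330, 959)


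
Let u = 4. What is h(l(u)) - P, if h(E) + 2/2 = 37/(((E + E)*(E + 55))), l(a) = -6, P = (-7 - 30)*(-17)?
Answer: -370477/588 ≈ -630.06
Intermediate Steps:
P = 629 (P = -37*(-17) = 629)
h(E) = -1 + 37/(2*E*(55 + E)) (h(E) = -1 + 37/(((E + E)*(E + 55))) = -1 + 37/(((2*E)*(55 + E))) = -1 + 37/((2*E*(55 + E))) = -1 + 37*(1/(2*E*(55 + E))) = -1 + 37/(2*E*(55 + E)))
h(l(u)) - P = (37/2 - 1*(-6)**2 - 55*(-6))/((-6)*(55 - 6)) - 1*629 = -1/6*(37/2 - 1*36 + 330)/49 - 629 = -1/6*1/49*(37/2 - 36 + 330) - 629 = -1/6*1/49*625/2 - 629 = -625/588 - 629 = -370477/588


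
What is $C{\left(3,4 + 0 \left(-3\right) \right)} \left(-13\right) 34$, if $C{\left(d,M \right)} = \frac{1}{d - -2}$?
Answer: $- \frac{442}{5} \approx -88.4$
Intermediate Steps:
$C{\left(d,M \right)} = \frac{1}{2 + d}$ ($C{\left(d,M \right)} = \frac{1}{d + 2} = \frac{1}{2 + d}$)
$C{\left(3,4 + 0 \left(-3\right) \right)} \left(-13\right) 34 = \frac{1}{2 + 3} \left(-13\right) 34 = \frac{1}{5} \left(-13\right) 34 = \left(- \frac{13}{5}\right) 34 = - \frac{442}{5}$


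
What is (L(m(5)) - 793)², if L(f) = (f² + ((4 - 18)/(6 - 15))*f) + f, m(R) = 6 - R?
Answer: 50481025/81 ≈ 6.2322e+5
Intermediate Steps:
L(f) = f² + 23*f/9 (L(f) = (f² + (-14/(-9))*f) + f = (f² + (-14*(-⅑))*f) + f = (f² + 14*f/9) + f = f² + 23*f/9)
(L(m(5)) - 793)² = ((6 - 1*5)*(23 + 9*(6 - 1*5))/9 - 793)² = ((6 - 5)*(23 + 9*(6 - 5))/9 - 793)² = ((⅑)*1*(23 + 9*1) - 793)² = ((⅑)*1*(23 + 9) - 793)² = ((⅑)*1*32 - 793)² = (32/9 - 793)² = (-7105/9)² = 50481025/81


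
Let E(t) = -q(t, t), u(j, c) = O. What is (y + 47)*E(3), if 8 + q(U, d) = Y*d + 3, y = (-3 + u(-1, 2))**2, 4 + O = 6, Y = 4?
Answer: -336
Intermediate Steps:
O = 2 (O = -4 + 6 = 2)
u(j, c) = 2
y = 1 (y = (-3 + 2)**2 = (-1)**2 = 1)
q(U, d) = -5 + 4*d (q(U, d) = -8 + (4*d + 3) = -8 + (3 + 4*d) = -5 + 4*d)
E(t) = 5 - 4*t (E(t) = -(-5 + 4*t) = 5 - 4*t)
(y + 47)*E(3) = (1 + 47)*(5 - 4*3) = 48*(5 - 12) = 48*(-7) = -336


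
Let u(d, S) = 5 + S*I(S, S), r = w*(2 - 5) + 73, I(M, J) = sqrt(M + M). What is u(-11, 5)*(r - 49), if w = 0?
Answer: 120 + 120*sqrt(10) ≈ 499.47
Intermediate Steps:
I(M, J) = sqrt(2)*sqrt(M) (I(M, J) = sqrt(2*M) = sqrt(2)*sqrt(M))
r = 73 (r = 0*(2 - 5) + 73 = 0*(-3) + 73 = 0 + 73 = 73)
u(d, S) = 5 + sqrt(2)*S**(3/2) (u(d, S) = 5 + S*(sqrt(2)*sqrt(S)) = 5 + sqrt(2)*S**(3/2))
u(-11, 5)*(r - 49) = (5 + sqrt(2)*5**(3/2))*(73 - 49) = (5 + sqrt(2)*(5*sqrt(5)))*24 = (5 + 5*sqrt(10))*24 = 120 + 120*sqrt(10)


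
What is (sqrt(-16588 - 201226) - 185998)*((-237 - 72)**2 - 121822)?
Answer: 4899373318 - 26341*I*sqrt(217814) ≈ 4.8994e+9 - 1.2293e+7*I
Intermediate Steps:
(sqrt(-16588 - 201226) - 185998)*((-237 - 72)**2 - 121822) = (sqrt(-217814) - 185998)*((-309)**2 - 121822) = (I*sqrt(217814) - 185998)*(95481 - 121822) = (-185998 + I*sqrt(217814))*(-26341) = 4899373318 - 26341*I*sqrt(217814)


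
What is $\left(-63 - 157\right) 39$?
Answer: $-8580$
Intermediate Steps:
$\left(-63 - 157\right) 39 = \left(-220\right) 39 = -8580$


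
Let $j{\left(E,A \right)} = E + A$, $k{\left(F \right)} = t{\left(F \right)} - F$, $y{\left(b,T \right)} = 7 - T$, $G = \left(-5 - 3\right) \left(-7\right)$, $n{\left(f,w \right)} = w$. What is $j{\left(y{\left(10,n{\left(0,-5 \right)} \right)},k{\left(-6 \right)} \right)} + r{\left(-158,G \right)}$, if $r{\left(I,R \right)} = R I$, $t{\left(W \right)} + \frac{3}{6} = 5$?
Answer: $- \frac{17651}{2} \approx -8825.5$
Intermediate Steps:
$t{\left(W \right)} = \frac{9}{2}$ ($t{\left(W \right)} = - \frac{1}{2} + 5 = \frac{9}{2}$)
$G = 56$ ($G = \left(-8\right) \left(-7\right) = 56$)
$k{\left(F \right)} = \frac{9}{2} - F$
$j{\left(E,A \right)} = A + E$
$r{\left(I,R \right)} = I R$
$j{\left(y{\left(10,n{\left(0,-5 \right)} \right)},k{\left(-6 \right)} \right)} + r{\left(-158,G \right)} = \left(\left(\frac{9}{2} - -6\right) + \left(7 - -5\right)\right) - 8848 = \left(\left(\frac{9}{2} + 6\right) + \left(7 + 5\right)\right) - 8848 = \left(\frac{21}{2} + 12\right) - 8848 = \frac{45}{2} - 8848 = - \frac{17651}{2}$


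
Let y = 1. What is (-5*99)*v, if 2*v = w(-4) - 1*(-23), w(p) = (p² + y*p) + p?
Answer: -15345/2 ≈ -7672.5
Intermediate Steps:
w(p) = p² + 2*p (w(p) = (p² + 1*p) + p = (p² + p) + p = (p + p²) + p = p² + 2*p)
v = 31/2 (v = (-4*(2 - 4) - 1*(-23))/2 = (-4*(-2) + 23)/2 = (8 + 23)/2 = (½)*31 = 31/2 ≈ 15.500)
(-5*99)*v = -5*99*(31/2) = -495*31/2 = -15345/2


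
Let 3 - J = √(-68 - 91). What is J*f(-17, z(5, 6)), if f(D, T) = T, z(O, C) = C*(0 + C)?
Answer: 108 - 36*I*√159 ≈ 108.0 - 453.94*I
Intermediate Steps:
z(O, C) = C² (z(O, C) = C*C = C²)
J = 3 - I*√159 (J = 3 - √(-68 - 91) = 3 - √(-159) = 3 - I*√159 ≈ 3.0 - 12.61*I)
J*f(-17, z(5, 6)) = (3 - I*√159)*6² = (3 - I*√159)*36 = 108 - 36*I*√159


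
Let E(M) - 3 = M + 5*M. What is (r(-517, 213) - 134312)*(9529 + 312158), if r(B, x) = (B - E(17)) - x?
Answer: -43475032989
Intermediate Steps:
E(M) = 3 + 6*M (E(M) = 3 + (M + 5*M) = 3 + 6*M)
r(B, x) = -105 + B - x (r(B, x) = (B - (3 + 6*17)) - x = (B - (3 + 102)) - x = (B - 1*105) - x = (B - 105) - x = (-105 + B) - x = -105 + B - x)
(r(-517, 213) - 134312)*(9529 + 312158) = ((-105 - 517 - 1*213) - 134312)*(9529 + 312158) = ((-105 - 517 - 213) - 134312)*321687 = (-835 - 134312)*321687 = -135147*321687 = -43475032989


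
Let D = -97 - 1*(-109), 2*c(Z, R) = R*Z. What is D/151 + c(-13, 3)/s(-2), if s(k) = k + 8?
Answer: -1915/604 ≈ -3.1705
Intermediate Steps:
c(Z, R) = R*Z/2 (c(Z, R) = (R*Z)/2 = R*Z/2)
D = 12 (D = -97 + 109 = 12)
s(k) = 8 + k
D/151 + c(-13, 3)/s(-2) = 12/151 + ((1/2)*3*(-13))/(8 - 2) = 12*(1/151) - 39/2/6 = 12/151 - 39/2*1/6 = 12/151 - 13/4 = -1915/604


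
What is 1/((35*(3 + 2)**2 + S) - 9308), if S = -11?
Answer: -1/8444 ≈ -0.00011843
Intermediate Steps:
1/((35*(3 + 2)**2 + S) - 9308) = 1/((35*(3 + 2)**2 - 11) - 9308) = 1/((35*5**2 - 11) - 9308) = 1/((35*25 - 11) - 9308) = 1/((875 - 11) - 9308) = 1/(864 - 9308) = 1/(-8444) = -1/8444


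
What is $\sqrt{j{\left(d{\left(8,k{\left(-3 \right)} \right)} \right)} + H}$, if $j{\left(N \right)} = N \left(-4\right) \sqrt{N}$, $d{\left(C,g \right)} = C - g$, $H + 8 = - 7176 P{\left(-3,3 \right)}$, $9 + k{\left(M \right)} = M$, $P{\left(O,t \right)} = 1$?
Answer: $4 \sqrt{-449 - 10 \sqrt{5}} \approx 86.843 i$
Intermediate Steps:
$k{\left(M \right)} = -9 + M$
$H = -7184$ ($H = -8 - 7176 = -7184$)
$j{\left(N \right)} = - 4 N^{\frac{3}{2}}$ ($j{\left(N \right)} = - 4 N \sqrt{N} = - 4 N^{\frac{3}{2}}$)
$\sqrt{j{\left(d{\left(8,k{\left(-3 \right)} \right)} \right)} + H} = \sqrt{- 4 \left(8 - \left(-9 - 3\right)\right)^{\frac{3}{2}} - 7184} = \sqrt{- 4 \left(8 - -12\right)^{\frac{3}{2}} - 7184} = \sqrt{- 4 \left(8 + 12\right)^{\frac{3}{2}} - 7184} = \sqrt{- 4 \cdot 20^{\frac{3}{2}} - 7184} = \sqrt{- 4 \cdot 40 \sqrt{5} - 7184} = \sqrt{- 160 \sqrt{5} - 7184} = \sqrt{-7184 - 160 \sqrt{5}}$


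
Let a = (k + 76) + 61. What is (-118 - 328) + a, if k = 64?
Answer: -245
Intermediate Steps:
a = 201 (a = (64 + 76) + 61 = 140 + 61 = 201)
(-118 - 328) + a = (-118 - 328) + 201 = -446 + 201 = -245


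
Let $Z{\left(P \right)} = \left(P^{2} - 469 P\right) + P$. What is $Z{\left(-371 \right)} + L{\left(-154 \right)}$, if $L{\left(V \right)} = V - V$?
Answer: $311269$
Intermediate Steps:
$L{\left(V \right)} = 0$
$Z{\left(P \right)} = P^{2} - 468 P$
$Z{\left(-371 \right)} + L{\left(-154 \right)} = - 371 \left(-468 - 371\right) + 0 = \left(-371\right) \left(-839\right) + 0 = 311269 + 0 = 311269$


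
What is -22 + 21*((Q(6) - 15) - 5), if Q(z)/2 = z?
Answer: -190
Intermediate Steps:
Q(z) = 2*z
-22 + 21*((Q(6) - 15) - 5) = -22 + 21*((2*6 - 15) - 5) = -22 + 21*((12 - 15) - 5) = -22 + 21*(-3 - 5) = -22 + 21*(-8) = -22 - 168 = -190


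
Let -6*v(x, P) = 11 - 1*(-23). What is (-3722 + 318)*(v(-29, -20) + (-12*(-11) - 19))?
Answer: -1096088/3 ≈ -3.6536e+5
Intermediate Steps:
v(x, P) = -17/3 (v(x, P) = -(11 - 1*(-23))/6 = -(11 + 23)/6 = -⅙*34 = -17/3)
(-3722 + 318)*(v(-29, -20) + (-12*(-11) - 19)) = (-3722 + 318)*(-17/3 + (-12*(-11) - 19)) = -3404*(-17/3 + (132 - 19)) = -3404*(-17/3 + 113) = -3404*322/3 = -1096088/3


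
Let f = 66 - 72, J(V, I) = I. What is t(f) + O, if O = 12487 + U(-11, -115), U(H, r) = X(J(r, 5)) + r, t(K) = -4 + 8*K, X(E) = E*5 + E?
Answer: 12350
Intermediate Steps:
f = -6
X(E) = 6*E (X(E) = 5*E + E = 6*E)
U(H, r) = 30 + r (U(H, r) = 6*5 + r = 30 + r)
O = 12402 (O = 12487 + (30 - 115) = 12487 - 85 = 12402)
t(f) + O = (-4 + 8*(-6)) + 12402 = (-4 - 48) + 12402 = -52 + 12402 = 12350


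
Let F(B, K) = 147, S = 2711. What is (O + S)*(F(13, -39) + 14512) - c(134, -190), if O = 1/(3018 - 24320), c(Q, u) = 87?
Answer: 846551306865/21302 ≈ 3.9740e+7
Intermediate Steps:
O = -1/21302 (O = 1/(-21302) = -1/21302 ≈ -4.6944e-5)
(O + S)*(F(13, -39) + 14512) - c(134, -190) = (-1/21302 + 2711)*(147 + 14512) - 1*87 = (57749721/21302)*14659 - 87 = 846553160139/21302 - 87 = 846551306865/21302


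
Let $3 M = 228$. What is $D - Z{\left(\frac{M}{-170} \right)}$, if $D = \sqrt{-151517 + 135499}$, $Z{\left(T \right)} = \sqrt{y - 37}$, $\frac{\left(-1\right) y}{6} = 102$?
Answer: $i \left(\sqrt{16018} - \sqrt{649}\right) \approx 101.09 i$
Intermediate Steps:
$y = -612$ ($y = \left(-6\right) 102 = -612$)
$M = 76$ ($M = \frac{1}{3} \cdot 228 = 76$)
$Z{\left(T \right)} = i \sqrt{649}$ ($Z{\left(T \right)} = \sqrt{-612 - 37} = \sqrt{-649} = i \sqrt{649}$)
$D = i \sqrt{16018}$ ($D = \sqrt{-16018} = i \sqrt{16018} \approx 126.56 i$)
$D - Z{\left(\frac{M}{-170} \right)} = i \sqrt{16018} - i \sqrt{649}$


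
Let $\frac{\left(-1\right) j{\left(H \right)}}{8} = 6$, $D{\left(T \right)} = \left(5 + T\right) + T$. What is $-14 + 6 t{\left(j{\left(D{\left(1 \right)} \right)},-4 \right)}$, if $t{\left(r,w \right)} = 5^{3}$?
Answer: $736$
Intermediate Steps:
$D{\left(T \right)} = 5 + 2 T$
$j{\left(H \right)} = -48$ ($j{\left(H \right)} = \left(-8\right) 6 = -48$)
$t{\left(r,w \right)} = 125$
$-14 + 6 t{\left(j{\left(D{\left(1 \right)} \right)},-4 \right)} = -14 + 6 \cdot 125 = -14 + 750 = 736$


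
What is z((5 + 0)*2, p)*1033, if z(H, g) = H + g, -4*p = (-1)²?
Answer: 40287/4 ≈ 10072.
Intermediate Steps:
p = -¼ (p = -¼*(-1)² = -¼*1 = -¼ ≈ -0.25000)
z((5 + 0)*2, p)*1033 = ((5 + 0)*2 - ¼)*1033 = (5*2 - ¼)*1033 = (10 - ¼)*1033 = (39/4)*1033 = 40287/4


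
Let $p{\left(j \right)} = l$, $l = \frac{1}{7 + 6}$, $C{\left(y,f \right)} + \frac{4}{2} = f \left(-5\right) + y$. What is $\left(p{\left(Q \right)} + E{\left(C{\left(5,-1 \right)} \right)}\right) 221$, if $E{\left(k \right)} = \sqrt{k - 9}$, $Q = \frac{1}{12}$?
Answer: $17 + 221 i \approx 17.0 + 221.0 i$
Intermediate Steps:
$C{\left(y,f \right)} = -2 + y - 5 f$ ($C{\left(y,f \right)} = -2 + \left(f \left(-5\right) + y\right) = -2 - \left(- y + 5 f\right) = -2 + y - 5 f$)
$Q = \frac{1}{12} \approx 0.083333$
$l = \frac{1}{13} \approx 0.076923$
$E{\left(k \right)} = \sqrt{-9 + k}$
$p{\left(j \right)} = \frac{1}{13}$
$\left(p{\left(Q \right)} + E{\left(C{\left(5,-1 \right)} \right)}\right) 221 = \left(\frac{1}{13} + \sqrt{-9 - -8}\right) 221 = \left(\frac{1}{13} + \sqrt{-9 + \left(-2 + 5 + 5\right)}\right) 221 = \left(\frac{1}{13} + \sqrt{-9 + 8}\right) 221 = \left(\frac{1}{13} + \sqrt{-1}\right) 221 = \left(\frac{1}{13} + i\right) 221 = 17 + 221 i$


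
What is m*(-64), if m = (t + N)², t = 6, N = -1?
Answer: -1600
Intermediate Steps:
m = 25 (m = (6 - 1)² = 5² = 25)
m*(-64) = 25*(-64) = -1600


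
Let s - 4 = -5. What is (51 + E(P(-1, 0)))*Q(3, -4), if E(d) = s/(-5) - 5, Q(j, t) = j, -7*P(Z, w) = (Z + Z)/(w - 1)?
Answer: 693/5 ≈ 138.60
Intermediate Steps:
P(Z, w) = -2*Z/(7*(-1 + w)) (P(Z, w) = -(Z + Z)/(7*(w - 1)) = -2*Z/(7*(-1 + w)))
s = -1 (s = 4 - 5 = -1)
E(d) = -24/5 (E(d) = -1/(-5) - 5 = -1*(-⅕) - 5 = ⅕ - 5 = -24/5)
(51 + E(P(-1, 0)))*Q(3, -4) = (51 - 24/5)*3 = (231/5)*3 = 693/5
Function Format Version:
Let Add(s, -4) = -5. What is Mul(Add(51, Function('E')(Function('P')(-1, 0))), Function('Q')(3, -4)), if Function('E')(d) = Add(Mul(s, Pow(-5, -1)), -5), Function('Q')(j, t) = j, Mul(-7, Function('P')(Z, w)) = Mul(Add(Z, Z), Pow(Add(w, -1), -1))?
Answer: Rational(693, 5) ≈ 138.60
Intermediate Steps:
Function('P')(Z, w) = Mul(Rational(-2, 7), Z, Pow(Add(-1, w), -1)) (Function('P')(Z, w) = Mul(Rational(-1, 7), Mul(Add(Z, Z), Pow(Add(w, -1), -1))) = Mul(Rational(-1, 7), Mul(Mul(2, Z), Pow(Add(-1, w), -1))) = Mul(Rational(-1, 7), Mul(2, Z, Pow(Add(-1, w), -1))) = Mul(Rational(-2, 7), Z, Pow(Add(-1, w), -1)))
s = -1 (s = Add(4, -5) = -1)
Function('E')(d) = Rational(-24, 5) (Function('E')(d) = Add(Mul(-1, Pow(-5, -1)), -5) = Add(Mul(-1, Rational(-1, 5)), -5) = Add(Rational(1, 5), -5) = Rational(-24, 5))
Mul(Add(51, Function('E')(Function('P')(-1, 0))), Function('Q')(3, -4)) = Mul(Add(51, Rational(-24, 5)), 3) = Mul(Rational(231, 5), 3) = Rational(693, 5)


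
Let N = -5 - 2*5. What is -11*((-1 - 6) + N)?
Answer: 242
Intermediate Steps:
N = -15 (N = -5 - 10 = -15)
-11*((-1 - 6) + N) = -11*((-1 - 6) - 15) = -11*(-7 - 15) = -11*(-22) = 242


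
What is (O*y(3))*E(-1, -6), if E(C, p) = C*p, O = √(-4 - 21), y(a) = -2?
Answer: -60*I ≈ -60.0*I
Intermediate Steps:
O = 5*I (O = √(-25) = 5*I ≈ 5.0*I)
(O*y(3))*E(-1, -6) = ((5*I)*(-2))*(-1*(-6)) = -10*I*6 = -60*I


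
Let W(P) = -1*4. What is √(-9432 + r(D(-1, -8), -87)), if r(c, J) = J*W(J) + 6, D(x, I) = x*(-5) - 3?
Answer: I*√9078 ≈ 95.279*I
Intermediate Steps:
D(x, I) = -3 - 5*x (D(x, I) = -5*x - 3 = -3 - 5*x)
W(P) = -4
r(c, J) = 6 - 4*J (r(c, J) = J*(-4) + 6 = -4*J + 6 = 6 - 4*J)
√(-9432 + r(D(-1, -8), -87)) = √(-9432 + (6 - 4*(-87))) = √(-9432 + (6 + 348)) = √(-9432 + 354) = √(-9078) = I*√9078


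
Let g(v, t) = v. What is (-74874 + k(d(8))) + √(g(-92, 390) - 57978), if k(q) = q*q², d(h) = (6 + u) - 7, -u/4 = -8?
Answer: -45083 + I*√58070 ≈ -45083.0 + 240.98*I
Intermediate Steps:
u = 32 (u = -4*(-8) = 32)
d(h) = 31 (d(h) = (6 + 32) - 7 = 38 - 7 = 31)
k(q) = q³
(-74874 + k(d(8))) + √(g(-92, 390) - 57978) = (-74874 + 31³) + √(-92 - 57978) = (-74874 + 29791) + √(-58070) = -45083 + I*√58070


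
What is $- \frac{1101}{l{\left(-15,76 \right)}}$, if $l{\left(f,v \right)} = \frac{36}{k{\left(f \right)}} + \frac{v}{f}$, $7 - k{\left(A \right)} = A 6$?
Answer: $\frac{1601955}{6832} \approx 234.48$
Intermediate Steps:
$k{\left(A \right)} = 7 - 6 A$ ($k{\left(A \right)} = 7 - A 6 = 7 - 6 A$)
$l{\left(f,v \right)} = \frac{36}{7 - 6 f} + \frac{v}{f}$
$- \frac{1101}{l{\left(-15,76 \right)}} = - \frac{1101}{- \frac{36}{-7 + 6 \left(-15\right)} + \frac{76}{-15}} = - \frac{1101}{- \frac{36}{-7 - 90} + 76 \left(- \frac{1}{15}\right)} = - \frac{1101}{- \frac{36}{-97} - \frac{76}{15}} = - \frac{1101}{\left(-36\right) \left(- \frac{1}{97}\right) - \frac{76}{15}} = - \frac{1101}{\frac{36}{97} - \frac{76}{15}} = - \frac{1101}{- \frac{6832}{1455}} = \left(-1101\right) \left(- \frac{1455}{6832}\right) = \frac{1601955}{6832}$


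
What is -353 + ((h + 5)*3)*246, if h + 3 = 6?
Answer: 5551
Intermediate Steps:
h = 3 (h = -3 + 6 = 3)
-353 + ((h + 5)*3)*246 = -353 + ((3 + 5)*3)*246 = -353 + (8*3)*246 = -353 + 24*246 = -353 + 5904 = 5551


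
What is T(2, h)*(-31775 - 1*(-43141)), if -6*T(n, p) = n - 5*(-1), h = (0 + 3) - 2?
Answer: -39781/3 ≈ -13260.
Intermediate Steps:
h = 1 (h = 3 - 2 = 1)
T(n, p) = -⅚ - n/6 (T(n, p) = -(n - 5*(-1))/6 = -(n + 5)/6 = -(5 + n)/6 = -⅚ - n/6)
T(2, h)*(-31775 - 1*(-43141)) = (-⅚ - ⅙*2)*(-31775 - 1*(-43141)) = (-⅚ - ⅓)*(-31775 + 43141) = -7/6*11366 = -39781/3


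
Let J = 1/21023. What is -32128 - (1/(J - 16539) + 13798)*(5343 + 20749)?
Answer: -2845204737053257/7902259 ≈ -3.6005e+8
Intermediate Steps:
J = 1/21023 ≈ 4.7567e-5
-32128 - (1/(J - 16539) + 13798)*(5343 + 20749) = -32128 - (1/(1/21023 - 16539) + 13798)*(5343 + 20749) = -32128 - (1/(-347699396/21023) + 13798)*26092 = -32128 - (-21023/347699396 + 13798)*26092 = -32128 - 4797556244985*26092/347699396 = -32128 - 1*2844950853276105/7902259 = -32128 - 2844950853276105/7902259 = -2845204737053257/7902259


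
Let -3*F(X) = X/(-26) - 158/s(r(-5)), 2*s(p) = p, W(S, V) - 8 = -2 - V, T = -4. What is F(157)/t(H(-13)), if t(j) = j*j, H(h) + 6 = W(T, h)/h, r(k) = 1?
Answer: 36283/18818 ≈ 1.9281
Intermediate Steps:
W(S, V) = 6 - V (W(S, V) = 8 + (-2 - V) = 6 - V)
s(p) = p/2
H(h) = -6 + (6 - h)/h
t(j) = j**2
F(X) = 316/3 + X/78 (F(X) = -(X/(-26) - 158/((1/2)*1))/3 = -(X*(-1/26) - 158/1/2)/3 = -(-X/26 - 158*2)/3 = -(-X/26 - 316)/3 = -(-316 - X/26)/3 = 316/3 + X/78)
F(157)/t(H(-13)) = (316/3 + (1/78)*157)/((-7 + 6/(-13))**2) = (316/3 + 157/78)/((-7 + 6*(-1/13))**2) = 2791/(26*((-7 - 6/13)**2)) = 2791/(26*((-97/13)**2)) = 2791/(26*(9409/169)) = (2791/26)*(169/9409) = 36283/18818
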